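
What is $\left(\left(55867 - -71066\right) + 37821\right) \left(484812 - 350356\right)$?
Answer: $22152163824$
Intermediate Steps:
$\left(\left(55867 - -71066\right) + 37821\right) \left(484812 - 350356\right) = \left(\left(55867 + 71066\right) + 37821\right) 134456 = \left(126933 + 37821\right) 134456 = 164754 \cdot 134456 = 22152163824$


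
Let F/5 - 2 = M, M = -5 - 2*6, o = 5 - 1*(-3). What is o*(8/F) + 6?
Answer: 386/75 ≈ 5.1467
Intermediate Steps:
o = 8 (o = 5 + 3 = 8)
M = -17 (M = -5 - 12 = -17)
F = -75 (F = 10 + 5*(-17) = 10 - 85 = -75)
o*(8/F) + 6 = 8*(8/(-75)) + 6 = 8*(8*(-1/75)) + 6 = 8*(-8/75) + 6 = -64/75 + 6 = 386/75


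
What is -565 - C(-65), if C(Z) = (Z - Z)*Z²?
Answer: -565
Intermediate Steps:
C(Z) = 0 (C(Z) = 0*Z² = 0)
-565 - C(-65) = -565 - 1*0 = -565 + 0 = -565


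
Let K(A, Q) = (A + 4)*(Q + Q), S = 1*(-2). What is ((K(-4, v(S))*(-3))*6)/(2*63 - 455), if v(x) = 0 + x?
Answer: 0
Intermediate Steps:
S = -2
v(x) = x
K(A, Q) = 2*Q*(4 + A) (K(A, Q) = (4 + A)*(2*Q) = 2*Q*(4 + A))
((K(-4, v(S))*(-3))*6)/(2*63 - 455) = (((2*(-2)*(4 - 4))*(-3))*6)/(2*63 - 455) = (((2*(-2)*0)*(-3))*6)/(126 - 455) = ((0*(-3))*6)/(-329) = (0*6)*(-1/329) = 0*(-1/329) = 0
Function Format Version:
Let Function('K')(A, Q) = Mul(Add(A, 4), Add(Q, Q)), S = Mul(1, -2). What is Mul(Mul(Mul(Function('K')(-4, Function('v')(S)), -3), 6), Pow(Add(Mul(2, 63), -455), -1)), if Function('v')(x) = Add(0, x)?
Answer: 0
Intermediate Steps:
S = -2
Function('v')(x) = x
Function('K')(A, Q) = Mul(2, Q, Add(4, A)) (Function('K')(A, Q) = Mul(Add(4, A), Mul(2, Q)) = Mul(2, Q, Add(4, A)))
Mul(Mul(Mul(Function('K')(-4, Function('v')(S)), -3), 6), Pow(Add(Mul(2, 63), -455), -1)) = Mul(Mul(Mul(Mul(2, -2, Add(4, -4)), -3), 6), Pow(Add(Mul(2, 63), -455), -1)) = Mul(Mul(Mul(Mul(2, -2, 0), -3), 6), Pow(Add(126, -455), -1)) = Mul(Mul(Mul(0, -3), 6), Pow(-329, -1)) = Mul(Mul(0, 6), Rational(-1, 329)) = Mul(0, Rational(-1, 329)) = 0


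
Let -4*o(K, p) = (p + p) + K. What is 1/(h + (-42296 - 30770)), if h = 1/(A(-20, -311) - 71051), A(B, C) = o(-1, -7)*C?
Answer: -288869/21106502358 ≈ -1.3686e-5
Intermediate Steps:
o(K, p) = -p/2 - K/4 (o(K, p) = -((p + p) + K)/4 = -(2*p + K)/4 = -(K + 2*p)/4 = -p/2 - K/4)
A(B, C) = 15*C/4 (A(B, C) = (-½*(-7) - ¼*(-1))*C = (7/2 + ¼)*C = 15*C/4)
h = -4/288869 (h = 1/((15/4)*(-311) - 71051) = 1/(-4665/4 - 71051) = 1/(-288869/4) = -4/288869 ≈ -1.3847e-5)
1/(h + (-42296 - 30770)) = 1/(-4/288869 + (-42296 - 30770)) = 1/(-4/288869 - 73066) = 1/(-21106502358/288869) = -288869/21106502358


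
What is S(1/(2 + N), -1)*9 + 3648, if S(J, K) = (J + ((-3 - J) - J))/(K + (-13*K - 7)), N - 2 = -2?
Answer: 36417/10 ≈ 3641.7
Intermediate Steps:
N = 0 (N = 2 - 2 = 0)
S(J, K) = (-3 - J)/(-7 - 12*K) (S(J, K) = (J + (-3 - 2*J))/(K + (-7 - 13*K)) = (-3 - J)/(-7 - 12*K))
S(1/(2 + N), -1)*9 + 3648 = ((3 + 1/(2 + 0))/(7 + 12*(-1)))*9 + 3648 = ((3 + 1/2)/(7 - 12))*9 + 3648 = ((3 + ½)/(-5))*9 + 3648 = -⅕*7/2*9 + 3648 = -7/10*9 + 3648 = -63/10 + 3648 = 36417/10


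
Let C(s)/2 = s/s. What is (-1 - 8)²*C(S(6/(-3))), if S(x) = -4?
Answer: 162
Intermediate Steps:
C(s) = 2 (C(s) = 2*(s/s) = 2*1 = 2)
(-1 - 8)²*C(S(6/(-3))) = (-1 - 8)²*2 = (-9)²*2 = 81*2 = 162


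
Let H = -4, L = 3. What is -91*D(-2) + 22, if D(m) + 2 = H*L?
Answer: 1296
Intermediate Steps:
D(m) = -14 (D(m) = -2 - 4*3 = -2 - 12 = -14)
-91*D(-2) + 22 = -91*(-14) + 22 = 1274 + 22 = 1296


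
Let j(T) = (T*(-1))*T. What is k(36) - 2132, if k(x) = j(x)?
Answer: -3428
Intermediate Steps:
j(T) = -T² (j(T) = (-T)*T = -T²)
k(x) = -x²
k(36) - 2132 = -1*36² - 2132 = -1*1296 - 2132 = -1296 - 2132 = -3428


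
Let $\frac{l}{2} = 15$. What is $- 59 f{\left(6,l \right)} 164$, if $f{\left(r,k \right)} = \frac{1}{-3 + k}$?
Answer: $- \frac{9676}{27} \approx -358.37$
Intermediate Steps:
$l = 30$ ($l = 2 \cdot 15 = 30$)
$- 59 f{\left(6,l \right)} 164 = - \frac{59}{-3 + 30} \cdot 164 = - \frac{59}{27} \cdot 164 = \left(-59\right) \frac{1}{27} \cdot 164 = \left(- \frac{59}{27}\right) 164 = - \frac{9676}{27}$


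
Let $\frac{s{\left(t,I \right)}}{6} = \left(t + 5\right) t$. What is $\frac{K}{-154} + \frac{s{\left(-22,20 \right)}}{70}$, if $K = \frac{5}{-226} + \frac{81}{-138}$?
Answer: $\frac{64161631}{2001230} \approx 32.061$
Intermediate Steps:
$s{\left(t,I \right)} = 6 t \left(5 + t\right)$ ($s{\left(t,I \right)} = 6 \left(t + 5\right) t = 6 \left(5 + t\right) t = 6 t \left(5 + t\right)$)
$K = - \frac{1583}{2599}$ ($K = 5 \left(- \frac{1}{226}\right) + 81 \left(- \frac{1}{138}\right) = - \frac{5}{226} - \frac{27}{46} = - \frac{1583}{2599} \approx -0.60908$)
$\frac{K}{-154} + \frac{s{\left(-22,20 \right)}}{70} = - \frac{1583}{2599 \left(-154\right)} + \frac{6 \left(-22\right) \left(5 - 22\right)}{70} = \left(- \frac{1583}{2599}\right) \left(- \frac{1}{154}\right) + 6 \left(-22\right) \left(-17\right) \frac{1}{70} = \frac{1583}{400246} + 2244 \cdot \frac{1}{70} = \frac{1583}{400246} + \frac{1122}{35} = \frac{64161631}{2001230}$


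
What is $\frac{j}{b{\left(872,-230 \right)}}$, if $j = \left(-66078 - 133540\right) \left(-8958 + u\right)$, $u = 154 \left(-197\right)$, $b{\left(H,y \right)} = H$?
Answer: $\frac{980523616}{109} \approx 8.9956 \cdot 10^{6}$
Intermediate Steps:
$u = -30338$
$j = 7844188928$ ($j = \left(-66078 - 133540\right) \left(-8958 - 30338\right) = \left(-199618\right) \left(-39296\right) = 7844188928$)
$\frac{j}{b{\left(872,-230 \right)}} = \frac{7844188928}{872} = 7844188928 \cdot \frac{1}{872} = \frac{980523616}{109}$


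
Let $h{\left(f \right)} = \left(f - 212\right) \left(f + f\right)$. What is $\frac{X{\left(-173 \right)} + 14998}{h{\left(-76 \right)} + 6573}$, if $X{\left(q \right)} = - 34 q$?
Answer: $\frac{6960}{16783} \approx 0.41471$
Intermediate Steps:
$h{\left(f \right)} = 2 f \left(-212 + f\right)$ ($h{\left(f \right)} = \left(-212 + f\right) 2 f = 2 f \left(-212 + f\right)$)
$\frac{X{\left(-173 \right)} + 14998}{h{\left(-76 \right)} + 6573} = \frac{\left(-34\right) \left(-173\right) + 14998}{2 \left(-76\right) \left(-212 - 76\right) + 6573} = \frac{5882 + 14998}{2 \left(-76\right) \left(-288\right) + 6573} = \frac{20880}{43776 + 6573} = \frac{20880}{50349} = 20880 \cdot \frac{1}{50349} = \frac{6960}{16783}$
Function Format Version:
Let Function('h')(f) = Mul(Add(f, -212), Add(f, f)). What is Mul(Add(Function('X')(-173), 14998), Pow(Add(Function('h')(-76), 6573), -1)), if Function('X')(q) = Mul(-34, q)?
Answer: Rational(6960, 16783) ≈ 0.41471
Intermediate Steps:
Function('h')(f) = Mul(2, f, Add(-212, f)) (Function('h')(f) = Mul(Add(-212, f), Mul(2, f)) = Mul(2, f, Add(-212, f)))
Mul(Add(Function('X')(-173), 14998), Pow(Add(Function('h')(-76), 6573), -1)) = Mul(Add(Mul(-34, -173), 14998), Pow(Add(Mul(2, -76, Add(-212, -76)), 6573), -1)) = Mul(Add(5882, 14998), Pow(Add(Mul(2, -76, -288), 6573), -1)) = Mul(20880, Pow(Add(43776, 6573), -1)) = Mul(20880, Pow(50349, -1)) = Mul(20880, Rational(1, 50349)) = Rational(6960, 16783)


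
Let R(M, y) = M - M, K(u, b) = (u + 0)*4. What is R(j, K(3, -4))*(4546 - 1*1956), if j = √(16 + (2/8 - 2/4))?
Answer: 0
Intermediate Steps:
K(u, b) = 4*u (K(u, b) = u*4 = 4*u)
j = 3*√7/2 (j = √(16 + (2*(⅛) - 2*¼)) = √(16 + (¼ - ½)) = √(16 - ¼) = √(63/4) = 3*√7/2 ≈ 3.9686)
R(M, y) = 0
R(j, K(3, -4))*(4546 - 1*1956) = 0*(4546 - 1*1956) = 0*(4546 - 1956) = 0*2590 = 0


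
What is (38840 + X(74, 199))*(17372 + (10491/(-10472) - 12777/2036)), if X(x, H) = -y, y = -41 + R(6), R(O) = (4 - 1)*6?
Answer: 327008396707483/484568 ≈ 6.7484e+8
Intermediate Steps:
R(O) = 18 (R(O) = 3*6 = 18)
y = -23 (y = -41 + 18 = -23)
X(x, H) = 23 (X(x, H) = -1*(-23) = 23)
(38840 + X(74, 199))*(17372 + (10491/(-10472) - 12777/2036)) = (38840 + 23)*(17372 + (10491/(-10472) - 12777/2036)) = 38863*(17372 + (10491*(-1/10472) - 12777*1/2036)) = 38863*(17372 + (-10491/10472 - 12777/2036)) = 38863*(17372 - 38790105/5330248) = 38863*(92558278151/5330248) = 327008396707483/484568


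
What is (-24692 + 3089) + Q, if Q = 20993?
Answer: -610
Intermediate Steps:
(-24692 + 3089) + Q = (-24692 + 3089) + 20993 = -21603 + 20993 = -610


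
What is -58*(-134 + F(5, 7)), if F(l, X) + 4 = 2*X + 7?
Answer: 6786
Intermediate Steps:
F(l, X) = 3 + 2*X (F(l, X) = -4 + (2*X + 7) = -4 + (7 + 2*X) = 3 + 2*X)
-58*(-134 + F(5, 7)) = -58*(-134 + (3 + 2*7)) = -58*(-134 + (3 + 14)) = -58*(-134 + 17) = -58*(-117) = 6786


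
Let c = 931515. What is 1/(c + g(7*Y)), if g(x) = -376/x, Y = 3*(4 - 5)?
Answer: 21/19562191 ≈ 1.0735e-6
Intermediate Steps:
Y = -3 (Y = 3*(-1) = -3)
1/(c + g(7*Y)) = 1/(931515 - 376/(7*(-3))) = 1/(931515 - 376/(-21)) = 1/(931515 - 376*(-1/21)) = 1/(931515 + 376/21) = 1/(19562191/21) = 21/19562191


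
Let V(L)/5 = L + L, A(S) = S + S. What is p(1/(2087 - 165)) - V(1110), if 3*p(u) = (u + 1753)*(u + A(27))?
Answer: 75559951821/3694084 ≈ 20454.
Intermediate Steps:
A(S) = 2*S
V(L) = 10*L (V(L) = 5*(L + L) = 5*(2*L) = 10*L)
p(u) = (54 + u)*(1753 + u)/3 (p(u) = ((u + 1753)*(u + 2*27))/3 = ((1753 + u)*(u + 54))/3 = ((1753 + u)*(54 + u))/3 = ((54 + u)*(1753 + u))/3 = (54 + u)*(1753 + u)/3)
p(1/(2087 - 165)) - V(1110) = (31554 + (1/(2087 - 165))²/3 + 1807/(3*(2087 - 165))) - 10*1110 = (31554 + (1/1922)²/3 + (1807/3)/1922) - 1*11100 = (31554 + (1/1922)²/3 + (1807/3)*(1/1922)) - 11100 = (31554 + (⅓)*(1/3694084) + 1807/5766) - 11100 = (31554 + 1/11082252 + 1807/5766) - 11100 = 116564284221/3694084 - 11100 = 75559951821/3694084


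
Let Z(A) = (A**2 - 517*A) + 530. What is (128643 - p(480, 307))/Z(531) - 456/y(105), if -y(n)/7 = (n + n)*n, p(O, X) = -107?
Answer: 1656349507/102436950 ≈ 16.169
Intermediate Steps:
y(n) = -14*n**2 (y(n) = -7*(n + n)*n = -7*2*n*n = -14*n**2)
Z(A) = 530 + A**2 - 517*A
(128643 - p(480, 307))/Z(531) - 456/y(105) = (128643 - 1*(-107))/(530 + 531**2 - 517*531) - 456/((-14*105**2)) = (128643 + 107)/(530 + 281961 - 274527) - 456/((-14*11025)) = 128750/7964 - 456/(-154350) = 128750*(1/7964) - 456*(-1/154350) = 64375/3982 + 76/25725 = 1656349507/102436950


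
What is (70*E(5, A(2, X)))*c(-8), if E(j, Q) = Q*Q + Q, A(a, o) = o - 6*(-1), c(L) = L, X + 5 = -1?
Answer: 0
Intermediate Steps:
X = -6 (X = -5 - 1 = -6)
A(a, o) = 6 + o (A(a, o) = o - 1*(-6) = o + 6 = 6 + o)
E(j, Q) = Q + Q**2 (E(j, Q) = Q**2 + Q = Q + Q**2)
(70*E(5, A(2, X)))*c(-8) = (70*((6 - 6)*(1 + (6 - 6))))*(-8) = (70*(0*(1 + 0)))*(-8) = (70*(0*1))*(-8) = (70*0)*(-8) = 0*(-8) = 0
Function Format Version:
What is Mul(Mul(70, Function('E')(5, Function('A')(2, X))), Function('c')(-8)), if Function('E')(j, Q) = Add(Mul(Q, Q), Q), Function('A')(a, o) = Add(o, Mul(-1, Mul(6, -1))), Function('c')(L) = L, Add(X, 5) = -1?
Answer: 0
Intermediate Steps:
X = -6 (X = Add(-5, -1) = -6)
Function('A')(a, o) = Add(6, o) (Function('A')(a, o) = Add(o, Mul(-1, -6)) = Add(o, 6) = Add(6, o))
Function('E')(j, Q) = Add(Q, Pow(Q, 2)) (Function('E')(j, Q) = Add(Pow(Q, 2), Q) = Add(Q, Pow(Q, 2)))
Mul(Mul(70, Function('E')(5, Function('A')(2, X))), Function('c')(-8)) = Mul(Mul(70, Mul(Add(6, -6), Add(1, Add(6, -6)))), -8) = Mul(Mul(70, Mul(0, Add(1, 0))), -8) = Mul(Mul(70, Mul(0, 1)), -8) = Mul(Mul(70, 0), -8) = Mul(0, -8) = 0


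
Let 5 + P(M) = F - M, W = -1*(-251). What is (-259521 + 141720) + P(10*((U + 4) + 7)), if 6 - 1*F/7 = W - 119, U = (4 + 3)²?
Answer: -119288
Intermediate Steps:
U = 49 (U = 7² = 49)
W = 251
F = -882 (F = 42 - 7*(251 - 119) = 42 - 7*132 = 42 - 924 = -882)
P(M) = -887 - M (P(M) = -5 + (-882 - M) = -887 - M)
(-259521 + 141720) + P(10*((U + 4) + 7)) = (-259521 + 141720) + (-887 - 10*((49 + 4) + 7)) = -117801 + (-887 - 10*(53 + 7)) = -117801 + (-887 - 10*60) = -117801 + (-887 - 1*600) = -117801 + (-887 - 600) = -117801 - 1487 = -119288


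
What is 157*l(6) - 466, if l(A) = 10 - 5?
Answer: 319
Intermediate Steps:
l(A) = 5
157*l(6) - 466 = 157*5 - 466 = 785 - 466 = 319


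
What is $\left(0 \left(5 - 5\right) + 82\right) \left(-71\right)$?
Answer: $-5822$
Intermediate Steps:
$\left(0 \left(5 - 5\right) + 82\right) \left(-71\right) = \left(0 \cdot 0 + 82\right) \left(-71\right) = \left(0 + 82\right) \left(-71\right) = 82 \left(-71\right) = -5822$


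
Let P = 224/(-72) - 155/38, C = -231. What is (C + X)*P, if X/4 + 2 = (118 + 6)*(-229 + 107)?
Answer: 149386709/342 ≈ 4.3680e+5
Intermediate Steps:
X = -60520 (X = -8 + 4*((118 + 6)*(-229 + 107)) = -8 + 4*(124*(-122)) = -8 + 4*(-15128) = -8 - 60512 = -60520)
P = -2459/342 (P = 224*(-1/72) - 155*1/38 = -28/9 - 155/38 = -2459/342 ≈ -7.1901)
(C + X)*P = (-231 - 60520)*(-2459/342) = -60751*(-2459/342) = 149386709/342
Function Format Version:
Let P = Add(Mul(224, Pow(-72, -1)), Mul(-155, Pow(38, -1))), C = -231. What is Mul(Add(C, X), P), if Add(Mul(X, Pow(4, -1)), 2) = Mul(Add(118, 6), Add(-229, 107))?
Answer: Rational(149386709, 342) ≈ 4.3680e+5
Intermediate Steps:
X = -60520 (X = Add(-8, Mul(4, Mul(Add(118, 6), Add(-229, 107)))) = Add(-8, Mul(4, Mul(124, -122))) = Add(-8, Mul(4, -15128)) = Add(-8, -60512) = -60520)
P = Rational(-2459, 342) (P = Add(Mul(224, Rational(-1, 72)), Mul(-155, Rational(1, 38))) = Add(Rational(-28, 9), Rational(-155, 38)) = Rational(-2459, 342) ≈ -7.1901)
Mul(Add(C, X), P) = Mul(Add(-231, -60520), Rational(-2459, 342)) = Mul(-60751, Rational(-2459, 342)) = Rational(149386709, 342)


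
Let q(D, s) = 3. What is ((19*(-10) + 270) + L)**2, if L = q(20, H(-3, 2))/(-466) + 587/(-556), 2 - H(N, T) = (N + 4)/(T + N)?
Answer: 104575882275225/16782684304 ≈ 6231.2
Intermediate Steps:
H(N, T) = 2 - (4 + N)/(N + T) (H(N, T) = 2 - (N + 4)/(T + N) = 2 - (4 + N)/(N + T))
L = -137605/129548 (L = 3/(-466) + 587/(-556) = 3*(-1/466) + 587*(-1/556) = -3/466 - 587/556 = -137605/129548 ≈ -1.0622)
((19*(-10) + 270) + L)**2 = ((19*(-10) + 270) - 137605/129548)**2 = ((-190 + 270) - 137605/129548)**2 = (80 - 137605/129548)**2 = (10226235/129548)**2 = 104575882275225/16782684304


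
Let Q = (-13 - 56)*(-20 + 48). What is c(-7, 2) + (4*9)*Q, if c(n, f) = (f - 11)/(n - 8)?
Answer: -347757/5 ≈ -69551.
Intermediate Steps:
c(n, f) = (-11 + f)/(-8 + n)
Q = -1932 (Q = -69*28 = -1932)
c(-7, 2) + (4*9)*Q = (-11 + 2)/(-8 - 7) + (4*9)*(-1932) = -9/(-15) + 36*(-1932) = -1/15*(-9) - 69552 = 3/5 - 69552 = -347757/5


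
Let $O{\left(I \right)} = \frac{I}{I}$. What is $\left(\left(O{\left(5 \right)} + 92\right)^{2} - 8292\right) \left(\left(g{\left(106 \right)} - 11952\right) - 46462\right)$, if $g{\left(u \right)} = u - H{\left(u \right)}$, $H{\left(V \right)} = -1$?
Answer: $-20815599$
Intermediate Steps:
$O{\left(I \right)} = 1$
$g{\left(u \right)} = 1 + u$ ($g{\left(u \right)} = u - -1 = u + 1 = 1 + u$)
$\left(\left(O{\left(5 \right)} + 92\right)^{2} - 8292\right) \left(\left(g{\left(106 \right)} - 11952\right) - 46462\right) = \left(\left(1 + 92\right)^{2} - 8292\right) \left(\left(\left(1 + 106\right) - 11952\right) - 46462\right) = \left(93^{2} - 8292\right) \left(\left(107 - 11952\right) - 46462\right) = \left(8649 - 8292\right) \left(-11845 - 46462\right) = 357 \left(-58307\right) = -20815599$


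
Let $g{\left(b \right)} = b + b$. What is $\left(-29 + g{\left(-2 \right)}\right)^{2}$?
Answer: $1089$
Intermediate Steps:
$g{\left(b \right)} = 2 b$
$\left(-29 + g{\left(-2 \right)}\right)^{2} = \left(-29 + 2 \left(-2\right)\right)^{2} = \left(-29 - 4\right)^{2} = \left(-33\right)^{2} = 1089$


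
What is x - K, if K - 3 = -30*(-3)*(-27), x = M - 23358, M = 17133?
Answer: -3798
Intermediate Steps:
x = -6225 (x = 17133 - 23358 = -6225)
K = -2427 (K = 3 - 30*(-3)*(-27) = 3 + 90*(-27) = 3 - 2430 = -2427)
x - K = -6225 - 1*(-2427) = -6225 + 2427 = -3798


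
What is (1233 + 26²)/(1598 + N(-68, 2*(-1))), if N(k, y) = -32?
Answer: 1909/1566 ≈ 1.2190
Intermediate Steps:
(1233 + 26²)/(1598 + N(-68, 2*(-1))) = (1233 + 26²)/(1598 - 32) = (1233 + 676)/1566 = 1909*(1/1566) = 1909/1566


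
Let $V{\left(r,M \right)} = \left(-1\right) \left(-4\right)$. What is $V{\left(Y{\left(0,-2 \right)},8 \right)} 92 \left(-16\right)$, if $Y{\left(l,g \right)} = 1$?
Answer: $-5888$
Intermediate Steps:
$V{\left(r,M \right)} = 4$
$V{\left(Y{\left(0,-2 \right)},8 \right)} 92 \left(-16\right) = 4 \cdot 92 \left(-16\right) = 368 \left(-16\right) = -5888$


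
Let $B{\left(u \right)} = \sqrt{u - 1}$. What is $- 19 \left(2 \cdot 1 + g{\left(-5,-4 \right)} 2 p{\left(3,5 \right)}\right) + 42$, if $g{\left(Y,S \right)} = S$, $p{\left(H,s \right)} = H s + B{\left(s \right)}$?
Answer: $2588$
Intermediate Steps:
$B{\left(u \right)} = \sqrt{-1 + u}$
$p{\left(H,s \right)} = \sqrt{-1 + s} + H s$ ($p{\left(H,s \right)} = H s + \sqrt{-1 + s} = \sqrt{-1 + s} + H s$)
$- 19 \left(2 \cdot 1 + g{\left(-5,-4 \right)} 2 p{\left(3,5 \right)}\right) + 42 = - 19 \left(2 \cdot 1 + \left(-4\right) 2 \left(\sqrt{-1 + 5} + 3 \cdot 5\right)\right) + 42 = - 19 \left(2 - 8 \left(\sqrt{4} + 15\right)\right) + 42 = - 19 \left(2 - 8 \left(2 + 15\right)\right) + 42 = - 19 \left(2 - 136\right) + 42 = \left(-19\right) \left(-134\right) + 42 = 2546 + 42 = 2588$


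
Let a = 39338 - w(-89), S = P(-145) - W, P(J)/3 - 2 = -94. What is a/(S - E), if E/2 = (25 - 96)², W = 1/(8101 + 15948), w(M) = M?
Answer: -948179923/249099543 ≈ -3.8064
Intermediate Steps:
W = 1/24049 ≈ 4.1582e-5
E = 10082 (E = 2*(25 - 96)² = 2*(-71)² = 2*5041 = 10082)
P(J) = -276 (P(J) = 6 + 3*(-94) = 6 - 282 = -276)
S = -6637525/24049 (S = -276 - 1*1/24049 = -276 - 1/24049 = -6637525/24049 ≈ -276.00)
a = 39427 (a = 39338 - 1*(-89) = 39338 + 89 = 39427)
a/(S - E) = 39427/(-6637525/24049 - 1*10082) = 39427/(-6637525/24049 - 10082) = 39427/(-249099543/24049) = 39427*(-24049/249099543) = -948179923/249099543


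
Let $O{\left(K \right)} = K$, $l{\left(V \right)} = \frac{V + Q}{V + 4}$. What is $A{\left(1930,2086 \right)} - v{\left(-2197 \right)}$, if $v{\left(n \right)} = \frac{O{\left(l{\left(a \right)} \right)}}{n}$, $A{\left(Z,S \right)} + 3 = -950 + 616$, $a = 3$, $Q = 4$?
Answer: $- \frac{740388}{2197} \approx -337.0$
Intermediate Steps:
$l{\left(V \right)} = 1$ ($l{\left(V \right)} = \frac{V + 4}{V + 4} = \frac{4 + V}{4 + V} = 1$)
$A{\left(Z,S \right)} = -337$ ($A{\left(Z,S \right)} = -3 + \left(-950 + 616\right) = -3 - 334 = -337$)
$v{\left(n \right)} = \frac{1}{n}$ ($v{\left(n \right)} = 1 \frac{1}{n} = \frac{1}{n}$)
$A{\left(1930,2086 \right)} - v{\left(-2197 \right)} = -337 - \frac{1}{-2197} = -337 - - \frac{1}{2197} = -337 + \frac{1}{2197} = - \frac{740388}{2197}$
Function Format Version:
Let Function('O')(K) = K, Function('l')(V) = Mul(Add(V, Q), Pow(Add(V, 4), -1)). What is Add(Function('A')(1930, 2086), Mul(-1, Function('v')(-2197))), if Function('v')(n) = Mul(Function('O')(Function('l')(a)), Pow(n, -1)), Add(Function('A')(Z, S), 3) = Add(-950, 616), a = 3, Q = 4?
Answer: Rational(-740388, 2197) ≈ -337.00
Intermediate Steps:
Function('l')(V) = 1 (Function('l')(V) = Mul(Add(V, 4), Pow(Add(V, 4), -1)) = Mul(Add(4, V), Pow(Add(4, V), -1)) = 1)
Function('A')(Z, S) = -337 (Function('A')(Z, S) = Add(-3, Add(-950, 616)) = Add(-3, -334) = -337)
Function('v')(n) = Pow(n, -1) (Function('v')(n) = Mul(1, Pow(n, -1)) = Pow(n, -1))
Add(Function('A')(1930, 2086), Mul(-1, Function('v')(-2197))) = Add(-337, Mul(-1, Pow(-2197, -1))) = Add(-337, Mul(-1, Rational(-1, 2197))) = Add(-337, Rational(1, 2197)) = Rational(-740388, 2197)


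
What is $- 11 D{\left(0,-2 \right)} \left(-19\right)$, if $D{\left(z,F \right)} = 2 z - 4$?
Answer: $-836$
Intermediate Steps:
$D{\left(z,F \right)} = -4 + 2 z$
$- 11 D{\left(0,-2 \right)} \left(-19\right) = - 11 \left(-4 + 2 \cdot 0\right) \left(-19\right) = - 11 \left(-4 + 0\right) \left(-19\right) = \left(-11\right) \left(-4\right) \left(-19\right) = 44 \left(-19\right) = -836$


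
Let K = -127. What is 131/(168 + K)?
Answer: 131/41 ≈ 3.1951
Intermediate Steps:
131/(168 + K) = 131/(168 - 127) = 131/41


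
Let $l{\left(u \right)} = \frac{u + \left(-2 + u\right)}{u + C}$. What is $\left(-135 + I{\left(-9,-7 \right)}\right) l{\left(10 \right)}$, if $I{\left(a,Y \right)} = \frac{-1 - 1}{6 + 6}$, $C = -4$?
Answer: $- \frac{811}{2} \approx -405.5$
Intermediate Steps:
$I{\left(a,Y \right)} = - \frac{1}{6}$ ($I{\left(a,Y \right)} = - \frac{2}{12} = \left(-2\right) \frac{1}{12} = - \frac{1}{6}$)
$l{\left(u \right)} = \frac{-2 + 2 u}{-4 + u}$ ($l{\left(u \right)} = \frac{u + \left(-2 + u\right)}{u - 4} = \frac{-2 + 2 u}{-4 + u}$)
$\left(-135 + I{\left(-9,-7 \right)}\right) l{\left(10 \right)} = \left(-135 - \frac{1}{6}\right) \frac{2 \left(-1 + 10\right)}{-4 + 10} = - \frac{811 \cdot 2 \cdot \frac{1}{6} \cdot 9}{6} = \left(- \frac{811}{6}\right) 3 = - \frac{811}{2}$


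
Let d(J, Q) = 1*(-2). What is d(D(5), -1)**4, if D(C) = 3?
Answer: 16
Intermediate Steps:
d(J, Q) = -2
d(D(5), -1)**4 = (-2)**4 = 16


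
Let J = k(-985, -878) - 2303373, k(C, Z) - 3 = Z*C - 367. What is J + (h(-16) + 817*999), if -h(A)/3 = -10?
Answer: -622694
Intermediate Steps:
k(C, Z) = -364 + C*Z (k(C, Z) = 3 + (Z*C - 367) = 3 + (C*Z - 367) = 3 + (-367 + C*Z) = -364 + C*Z)
h(A) = 30 (h(A) = -3*(-10) = 30)
J = -1438907 (J = (-364 - 985*(-878)) - 2303373 = (-364 + 864830) - 2303373 = 864466 - 2303373 = -1438907)
J + (h(-16) + 817*999) = -1438907 + (30 + 817*999) = -1438907 + (30 + 816183) = -1438907 + 816213 = -622694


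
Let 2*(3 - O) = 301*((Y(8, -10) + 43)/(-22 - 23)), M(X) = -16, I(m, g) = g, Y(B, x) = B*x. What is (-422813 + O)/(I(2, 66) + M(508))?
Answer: -38064037/4500 ≈ -8458.7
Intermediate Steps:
O = -10867/90 (O = 3 - 301*(8*(-10) + 43)/(-22 - 23)/2 = 3 - 301*(-80 + 43)/(-45)/2 = 3 - 301*(-37*(-1/45))/2 = 3 - 301*37/(2*45) = 3 - ½*11137/45 = 3 - 11137/90 = -10867/90 ≈ -120.74)
(-422813 + O)/(I(2, 66) + M(508)) = (-422813 - 10867/90)/(66 - 16) = -38064037/90/50 = -38064037/90*1/50 = -38064037/4500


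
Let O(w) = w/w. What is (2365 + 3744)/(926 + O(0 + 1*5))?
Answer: 6109/927 ≈ 6.5901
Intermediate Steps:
O(w) = 1
(2365 + 3744)/(926 + O(0 + 1*5)) = (2365 + 3744)/(926 + 1) = 6109/927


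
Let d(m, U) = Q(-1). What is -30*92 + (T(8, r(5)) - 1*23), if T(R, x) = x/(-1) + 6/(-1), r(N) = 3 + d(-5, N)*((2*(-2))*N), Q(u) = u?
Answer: -2812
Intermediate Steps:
d(m, U) = -1
r(N) = 3 + 4*N (r(N) = 3 - 2*(-2)*N = 3 - (-4)*N = 3 + 4*N)
T(R, x) = -6 - x (T(R, x) = x*(-1) + 6*(-1) = -x - 6 = -6 - x)
-30*92 + (T(8, r(5)) - 1*23) = -30*92 + ((-6 - (3 + 4*5)) - 1*23) = -2760 + ((-6 - (3 + 20)) - 23) = -2760 + ((-6 - 1*23) - 23) = -2760 + ((-6 - 23) - 23) = -2760 + (-29 - 23) = -2760 - 52 = -2812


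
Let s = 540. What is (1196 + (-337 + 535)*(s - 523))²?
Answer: 20811844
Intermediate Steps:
(1196 + (-337 + 535)*(s - 523))² = (1196 + (-337 + 535)*(540 - 523))² = (1196 + 198*17)² = (1196 + 3366)² = 4562² = 20811844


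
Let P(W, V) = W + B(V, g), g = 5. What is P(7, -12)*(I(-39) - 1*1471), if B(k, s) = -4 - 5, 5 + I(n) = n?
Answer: 3030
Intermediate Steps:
I(n) = -5 + n
B(k, s) = -9
P(W, V) = -9 + W (P(W, V) = W - 9 = -9 + W)
P(7, -12)*(I(-39) - 1*1471) = (-9 + 7)*((-5 - 39) - 1*1471) = -2*(-44 - 1471) = -2*(-1515) = 3030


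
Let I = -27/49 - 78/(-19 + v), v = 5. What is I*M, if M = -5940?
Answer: -1461240/49 ≈ -29821.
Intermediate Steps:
I = 246/49 (I = -27/49 - 78/(-19 + 5) = -27*1/49 - 78/(-14) = -27/49 - 78*(-1/14) = -27/49 + 39/7 = 246/49 ≈ 5.0204)
I*M = (246/49)*(-5940) = -1461240/49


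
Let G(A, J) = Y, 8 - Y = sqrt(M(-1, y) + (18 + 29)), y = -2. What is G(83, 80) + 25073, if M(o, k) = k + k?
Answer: 25081 - sqrt(43) ≈ 25074.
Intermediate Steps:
M(o, k) = 2*k
Y = 8 - sqrt(43) (Y = 8 - sqrt(2*(-2) + (18 + 29)) = 8 - sqrt(-4 + 47) = 8 - sqrt(43) ≈ 1.4426)
G(A, J) = 8 - sqrt(43)
G(83, 80) + 25073 = (8 - sqrt(43)) + 25073 = 25081 - sqrt(43)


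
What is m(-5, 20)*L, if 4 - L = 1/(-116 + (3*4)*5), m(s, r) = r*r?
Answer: 11250/7 ≈ 1607.1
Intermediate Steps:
m(s, r) = r²
L = 225/56 (L = 4 - 1/(-116 + (3*4)*5) = 4 - 1/(-116 + 12*5) = 4 - 1/(-116 + 60) = 4 - 1/(-56) = 4 - 1*(-1/56) = 4 + 1/56 = 225/56 ≈ 4.0179)
m(-5, 20)*L = 20²*(225/56) = 400*(225/56) = 11250/7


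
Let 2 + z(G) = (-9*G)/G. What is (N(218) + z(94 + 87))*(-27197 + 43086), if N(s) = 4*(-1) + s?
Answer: 3225467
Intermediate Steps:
N(s) = -4 + s
z(G) = -11 (z(G) = -2 + (-9*G)/G = -2 - 9 = -11)
(N(218) + z(94 + 87))*(-27197 + 43086) = ((-4 + 218) - 11)*(-27197 + 43086) = (214 - 11)*15889 = 203*15889 = 3225467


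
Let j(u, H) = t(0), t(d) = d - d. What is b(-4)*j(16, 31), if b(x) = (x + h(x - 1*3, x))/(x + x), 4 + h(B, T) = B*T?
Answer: 0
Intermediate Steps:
h(B, T) = -4 + B*T
t(d) = 0
j(u, H) = 0
b(x) = (-4 + x + x*(-3 + x))/(2*x) (b(x) = (x + (-4 + (x - 1*3)*x))/(x + x) = (x + (-4 + (x - 3)*x))/((2*x)) = (x + (-4 + (-3 + x)*x))*(1/(2*x)) = (x + (-4 + x*(-3 + x)))*(1/(2*x)) = (-4 + x + x*(-3 + x))*(1/(2*x)) = (-4 + x + x*(-3 + x))/(2*x))
b(-4)*j(16, 31) = (-1 + (1/2)*(-4) - 2/(-4))*0 = (-1 - 2 - 2*(-1/4))*0 = (-1 - 2 + 1/2)*0 = -5/2*0 = 0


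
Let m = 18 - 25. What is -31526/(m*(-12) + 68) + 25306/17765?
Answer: -14637181/71060 ≈ -205.98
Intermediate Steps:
m = -7
-31526/(m*(-12) + 68) + 25306/17765 = -31526/(-7*(-12) + 68) + 25306/17765 = -31526/(84 + 68) + 25306*(1/17765) = -31526/152 + 25306/17765 = -31526*1/152 + 25306/17765 = -15763/76 + 25306/17765 = -14637181/71060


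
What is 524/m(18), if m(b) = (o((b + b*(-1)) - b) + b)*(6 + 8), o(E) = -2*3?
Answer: 131/42 ≈ 3.1190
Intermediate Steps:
o(E) = -6
m(b) = -84 + 14*b (m(b) = (-6 + b)*(6 + 8) = (-6 + b)*14 = -84 + 14*b)
524/m(18) = 524/(-84 + 14*18) = 524/(-84 + 252) = 524/168 = 524*(1/168) = 131/42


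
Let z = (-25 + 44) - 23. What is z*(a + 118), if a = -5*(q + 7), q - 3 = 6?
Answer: -152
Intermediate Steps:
q = 9 (q = 3 + 6 = 9)
a = -80 (a = -5*(9 + 7) = -5*16 = -80)
z = -4 (z = 19 - 23 = -4)
z*(a + 118) = -4*(-80 + 118) = -4*38 = -152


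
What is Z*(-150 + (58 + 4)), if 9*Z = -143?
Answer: 12584/9 ≈ 1398.2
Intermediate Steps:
Z = -143/9 (Z = (⅑)*(-143) = -143/9 ≈ -15.889)
Z*(-150 + (58 + 4)) = -143*(-150 + (58 + 4))/9 = -143*(-150 + 62)/9 = -143/9*(-88) = 12584/9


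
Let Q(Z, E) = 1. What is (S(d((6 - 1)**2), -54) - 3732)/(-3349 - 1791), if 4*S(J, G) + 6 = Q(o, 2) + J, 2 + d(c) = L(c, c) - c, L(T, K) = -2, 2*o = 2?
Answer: 7481/10280 ≈ 0.72772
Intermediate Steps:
o = 1 (o = (1/2)*2 = 1)
d(c) = -4 - c (d(c) = -2 + (-2 - c) = -4 - c)
S(J, G) = -5/4 + J/4 (S(J, G) = -3/2 + (1 + J)/4 = -3/2 + (1/4 + J/4) = -5/4 + J/4)
(S(d((6 - 1)**2), -54) - 3732)/(-3349 - 1791) = ((-5/4 + (-4 - (6 - 1)**2)/4) - 3732)/(-3349 - 1791) = ((-5/4 + (-4 - 1*5**2)/4) - 3732)/(-5140) = ((-5/4 + (-4 - 1*25)/4) - 3732)*(-1/5140) = ((-5/4 + (-4 - 25)/4) - 3732)*(-1/5140) = ((-5/4 + (1/4)*(-29)) - 3732)*(-1/5140) = ((-5/4 - 29/4) - 3732)*(-1/5140) = (-17/2 - 3732)*(-1/5140) = -7481/2*(-1/5140) = 7481/10280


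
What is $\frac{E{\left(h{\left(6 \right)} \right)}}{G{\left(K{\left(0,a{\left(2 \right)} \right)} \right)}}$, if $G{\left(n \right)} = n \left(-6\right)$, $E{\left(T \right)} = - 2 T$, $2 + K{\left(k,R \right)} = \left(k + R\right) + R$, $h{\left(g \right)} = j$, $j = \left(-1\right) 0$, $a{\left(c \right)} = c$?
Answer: $0$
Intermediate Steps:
$j = 0$
$h{\left(g \right)} = 0$
$K{\left(k,R \right)} = -2 + k + 2 R$ ($K{\left(k,R \right)} = -2 + \left(\left(k + R\right) + R\right) = -2 + \left(\left(R + k\right) + R\right) = -2 + \left(k + 2 R\right) = -2 + k + 2 R$)
$G{\left(n \right)} = - 6 n$
$\frac{E{\left(h{\left(6 \right)} \right)}}{G{\left(K{\left(0,a{\left(2 \right)} \right)} \right)}} = \frac{\left(-2\right) 0}{\left(-6\right) \left(-2 + 0 + 2 \cdot 2\right)} = \frac{0}{\left(-6\right) \left(-2 + 0 + 4\right)} = \frac{0}{\left(-6\right) 2} = \frac{0}{-12} = 0 \left(- \frac{1}{12}\right) = 0$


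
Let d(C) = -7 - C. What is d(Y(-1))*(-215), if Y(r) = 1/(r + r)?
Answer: 2795/2 ≈ 1397.5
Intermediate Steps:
Y(r) = 1/(2*r)
d(Y(-1))*(-215) = (-7 - 1/(2*(-1)))*(-215) = (-7 - (-1)/2)*(-215) = (-7 - 1*(-½))*(-215) = (-7 + ½)*(-215) = -13/2*(-215) = 2795/2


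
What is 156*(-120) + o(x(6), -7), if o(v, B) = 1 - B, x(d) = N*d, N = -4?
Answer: -18712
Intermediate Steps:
x(d) = -4*d
156*(-120) + o(x(6), -7) = 156*(-120) + (1 - 1*(-7)) = -18720 + (1 + 7) = -18720 + 8 = -18712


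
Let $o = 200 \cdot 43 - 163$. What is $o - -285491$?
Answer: $293928$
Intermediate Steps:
$o = 8437$ ($o = 8600 - 163 = 8437$)
$o - -285491 = 8437 - -285491 = 8437 + 285491 = 293928$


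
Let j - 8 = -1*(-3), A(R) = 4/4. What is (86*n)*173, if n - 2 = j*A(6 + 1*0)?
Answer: 193414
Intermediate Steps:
A(R) = 1 (A(R) = 4*(¼) = 1)
j = 11 (j = 8 - 1*(-3) = 8 + 3 = 11)
n = 13 (n = 2 + 11*1 = 2 + 11 = 13)
(86*n)*173 = (86*13)*173 = 1118*173 = 193414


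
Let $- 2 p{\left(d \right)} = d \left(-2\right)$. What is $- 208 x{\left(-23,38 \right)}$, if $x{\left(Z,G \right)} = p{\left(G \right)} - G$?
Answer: $0$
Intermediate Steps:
$p{\left(d \right)} = d$ ($p{\left(d \right)} = - \frac{d \left(-2\right)}{2} = - \frac{\left(-2\right) d}{2} = d$)
$x{\left(Z,G \right)} = 0$ ($x{\left(Z,G \right)} = G - G = 0$)
$- 208 x{\left(-23,38 \right)} = \left(-208\right) 0 = 0$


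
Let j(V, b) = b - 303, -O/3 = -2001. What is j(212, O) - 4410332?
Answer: -4404632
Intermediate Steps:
O = 6003 (O = -3*(-2001) = 6003)
j(V, b) = -303 + b
j(212, O) - 4410332 = (-303 + 6003) - 4410332 = 5700 - 4410332 = -4404632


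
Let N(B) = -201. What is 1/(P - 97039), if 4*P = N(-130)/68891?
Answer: -275564/26740455197 ≈ -1.0305e-5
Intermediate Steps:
P = -201/275564 (P = (-201/68891)/4 = (-201*1/68891)/4 = (¼)*(-201/68891) = -201/275564 ≈ -0.00072941)
1/(P - 97039) = 1/(-201/275564 - 97039) = 1/(-26740455197/275564) = -275564/26740455197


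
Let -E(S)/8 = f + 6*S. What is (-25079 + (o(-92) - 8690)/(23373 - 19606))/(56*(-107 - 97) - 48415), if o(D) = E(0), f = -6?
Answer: 94481235/225413513 ≈ 0.41915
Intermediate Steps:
E(S) = 48 - 48*S (E(S) = -8*(-6 + 6*S) = 48 - 48*S)
o(D) = 48 (o(D) = 48 - 48*0 = 48 + 0 = 48)
(-25079 + (o(-92) - 8690)/(23373 - 19606))/(56*(-107 - 97) - 48415) = (-25079 + (48 - 8690)/(23373 - 19606))/(56*(-107 - 97) - 48415) = (-25079 - 8642/3767)/(56*(-204) - 48415) = (-25079 - 8642*1/3767)/(-11424 - 48415) = (-25079 - 8642/3767)/(-59839) = -94481235/3767*(-1/59839) = 94481235/225413513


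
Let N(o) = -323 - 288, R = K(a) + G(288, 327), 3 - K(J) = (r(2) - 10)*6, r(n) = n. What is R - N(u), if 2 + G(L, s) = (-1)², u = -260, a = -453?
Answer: 661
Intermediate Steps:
G(L, s) = -1 (G(L, s) = -2 + (-1)² = -2 + 1 = -1)
K(J) = 51 (K(J) = 3 - (2 - 10)*6 = 3 - (-8)*6 = 3 - 1*(-48) = 3 + 48 = 51)
R = 50 (R = 51 - 1 = 50)
N(o) = -611
R - N(u) = 50 - 1*(-611) = 50 + 611 = 661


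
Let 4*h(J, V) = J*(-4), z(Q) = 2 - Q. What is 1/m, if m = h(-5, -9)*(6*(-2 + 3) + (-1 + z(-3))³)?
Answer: 1/350 ≈ 0.0028571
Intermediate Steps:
h(J, V) = -J (h(J, V) = (J*(-4))/4 = (-4*J)/4 = -J)
m = 350 (m = (-1*(-5))*(6*(-2 + 3) + (-1 + (2 - 1*(-3)))³) = 5*(6*1 + (-1 + (2 + 3))³) = 5*(6 + (-1 + 5)³) = 5*(6 + 4³) = 5*(6 + 64) = 5*70 = 350)
1/m = 1/350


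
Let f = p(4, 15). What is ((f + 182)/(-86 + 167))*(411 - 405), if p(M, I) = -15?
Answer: 334/27 ≈ 12.370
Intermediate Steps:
f = -15
((f + 182)/(-86 + 167))*(411 - 405) = ((-15 + 182)/(-86 + 167))*(411 - 405) = (167/81)*6 = 334/27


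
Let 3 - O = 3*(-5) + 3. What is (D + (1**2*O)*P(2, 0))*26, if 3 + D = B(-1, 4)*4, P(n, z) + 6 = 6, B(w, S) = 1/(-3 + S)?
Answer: 26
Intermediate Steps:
P(n, z) = 0 (P(n, z) = -6 + 6 = 0)
O = 15 (O = 3 - (3*(-5) + 3) = 3 - (-15 + 3) = 3 - 1*(-12) = 3 + 12 = 15)
D = 1 (D = -3 + 4/(-3 + 4) = -3 + 4/1 = -3 + 1*4 = -3 + 4 = 1)
(D + (1**2*O)*P(2, 0))*26 = (1 + (1**2*15)*0)*26 = (1 + (1*15)*0)*26 = (1 + 15*0)*26 = (1 + 0)*26 = 1*26 = 26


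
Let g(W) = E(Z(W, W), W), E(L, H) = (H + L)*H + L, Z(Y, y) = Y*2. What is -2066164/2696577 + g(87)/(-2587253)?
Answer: -5407389385829/6976726932981 ≈ -0.77506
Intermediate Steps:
Z(Y, y) = 2*Y
E(L, H) = L + H*(H + L) (E(L, H) = H*(H + L) + L = L + H*(H + L))
g(W) = 2*W + 3*W² (g(W) = 2*W + W² + W*(2*W) = 2*W + W² + 2*W² = 2*W + 3*W²)
-2066164/2696577 + g(87)/(-2587253) = -2066164/2696577 + (87*(2 + 3*87))/(-2587253) = -2066164*1/2696577 + (87*(2 + 261))*(-1/2587253) = -2066164/2696577 + (87*263)*(-1/2587253) = -2066164/2696577 + 22881*(-1/2587253) = -2066164/2696577 - 22881/2587253 = -5407389385829/6976726932981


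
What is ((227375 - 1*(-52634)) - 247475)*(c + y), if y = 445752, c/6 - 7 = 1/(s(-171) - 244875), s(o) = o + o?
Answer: 1185498480025976/81739 ≈ 1.4503e+10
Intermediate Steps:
s(o) = 2*o
c = 3433036/81739 (c = 42 + 6/(2*(-171) - 244875) = 42 + 6/(-342 - 244875) = 42 + 6/(-245217) = 42 + 6*(-1/245217) = 42 - 2/81739 = 3433036/81739 ≈ 42.000)
((227375 - 1*(-52634)) - 247475)*(c + y) = ((227375 - 1*(-52634)) - 247475)*(3433036/81739 + 445752) = ((227375 + 52634) - 247475)*(36438755764/81739) = (280009 - 247475)*(36438755764/81739) = 32534*(36438755764/81739) = 1185498480025976/81739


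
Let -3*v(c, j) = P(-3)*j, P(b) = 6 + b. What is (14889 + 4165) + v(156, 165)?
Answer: 18889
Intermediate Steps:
v(c, j) = -j (v(c, j) = -(6 - 3)*j/3 = -j)
(14889 + 4165) + v(156, 165) = (14889 + 4165) - 1*165 = 19054 - 165 = 18889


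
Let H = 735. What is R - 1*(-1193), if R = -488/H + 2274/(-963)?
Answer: 93585559/78645 ≈ 1190.0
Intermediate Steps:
R = -237926/78645 (R = -488/735 + 2274/(-963) = -488*1/735 + 2274*(-1/963) = -488/735 - 758/321 = -237926/78645 ≈ -3.0253)
R - 1*(-1193) = -237926/78645 - 1*(-1193) = -237926/78645 + 1193 = 93585559/78645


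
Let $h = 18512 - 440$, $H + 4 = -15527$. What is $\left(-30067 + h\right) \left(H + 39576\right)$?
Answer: $-288419775$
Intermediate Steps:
$H = -15531$ ($H = -4 - 15527 = -15531$)
$h = 18072$
$\left(-30067 + h\right) \left(H + 39576\right) = \left(-30067 + 18072\right) \left(-15531 + 39576\right) = \left(-11995\right) 24045 = -288419775$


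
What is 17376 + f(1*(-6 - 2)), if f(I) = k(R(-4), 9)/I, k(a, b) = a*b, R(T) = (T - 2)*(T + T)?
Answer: 17322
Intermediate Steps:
R(T) = 2*T*(-2 + T) (R(T) = (-2 + T)*(2*T) = 2*T*(-2 + T))
f(I) = 432/I (f(I) = ((2*(-4)*(-2 - 4))*9)/I = ((2*(-4)*(-6))*9)/I = (48*9)/I = 432/I)
17376 + f(1*(-6 - 2)) = 17376 + 432/((1*(-6 - 2))) = 17376 + 432/((1*(-8))) = 17376 + 432/(-8) = 17376 + 432*(-1/8) = 17376 - 54 = 17322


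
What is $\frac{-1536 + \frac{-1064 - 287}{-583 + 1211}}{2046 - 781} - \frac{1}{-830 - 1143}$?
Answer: $- \frac{1905042687}{1567390660} \approx -1.2154$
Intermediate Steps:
$\frac{-1536 + \frac{-1064 - 287}{-583 + 1211}}{2046 - 781} - \frac{1}{-830 - 1143} = \frac{-1536 - \frac{1351}{628}}{1265} - \frac{1}{-1973} = \left(-1536 - \frac{1351}{628}\right) \frac{1}{1265} - - \frac{1}{1973} = \left(-1536 - \frac{1351}{628}\right) \frac{1}{1265} + \frac{1}{1973} = \left(- \frac{965959}{628}\right) \frac{1}{1265} + \frac{1}{1973} = - \frac{965959}{794420} + \frac{1}{1973} = - \frac{1905042687}{1567390660}$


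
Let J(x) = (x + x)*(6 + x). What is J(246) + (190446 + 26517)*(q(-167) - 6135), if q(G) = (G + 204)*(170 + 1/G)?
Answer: 5628764952/167 ≈ 3.3705e+7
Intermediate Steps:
q(G) = (170 + 1/G)*(204 + G) (q(G) = (204 + G)*(170 + 1/G) = (170 + 1/G)*(204 + G))
J(x) = 2*x*(6 + x) (J(x) = (2*x)*(6 + x) = 2*x*(6 + x))
J(246) + (190446 + 26517)*(q(-167) - 6135) = 2*246*(6 + 246) + (190446 + 26517)*((34681 + 170*(-167) + 204/(-167)) - 6135) = 2*246*252 + 216963*((34681 - 28390 + 204*(-1/167)) - 6135) = 123984 + 216963*((34681 - 28390 - 204/167) - 6135) = 123984 + 216963*(1050393/167 - 6135) = 123984 + 216963*(25848/167) = 123984 + 5608059624/167 = 5628764952/167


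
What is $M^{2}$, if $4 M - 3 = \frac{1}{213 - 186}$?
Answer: $\frac{1681}{2916} \approx 0.57647$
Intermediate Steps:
$M = \frac{41}{54}$ ($M = \frac{3}{4} + \frac{1}{4 \left(213 - 186\right)} = \frac{3}{4} + \frac{1}{4 \cdot 27} = \frac{3}{4} + \frac{1}{4} \cdot \frac{1}{27} = \frac{3}{4} + \frac{1}{108} = \frac{41}{54} \approx 0.75926$)
$M^{2} = \left(\frac{41}{54}\right)^{2} = \frac{1681}{2916}$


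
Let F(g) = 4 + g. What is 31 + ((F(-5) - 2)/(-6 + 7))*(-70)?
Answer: 241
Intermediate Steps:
31 + ((F(-5) - 2)/(-6 + 7))*(-70) = 31 + (((4 - 5) - 2)/(-6 + 7))*(-70) = 31 + ((-1 - 2)/1)*(-70) = 31 + (1*(-3))*(-70) = 31 - 3*(-70) = 31 + 210 = 241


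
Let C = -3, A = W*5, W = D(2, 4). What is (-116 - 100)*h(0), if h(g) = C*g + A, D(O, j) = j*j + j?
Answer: -21600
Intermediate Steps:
D(O, j) = j + j**2 (D(O, j) = j**2 + j = j + j**2)
W = 20 (W = 4*(1 + 4) = 4*5 = 20)
A = 100 (A = 20*5 = 100)
h(g) = 100 - 3*g (h(g) = -3*g + 100 = 100 - 3*g)
(-116 - 100)*h(0) = (-116 - 100)*(100 - 3*0) = -216*(100 + 0) = -216*100 = -21600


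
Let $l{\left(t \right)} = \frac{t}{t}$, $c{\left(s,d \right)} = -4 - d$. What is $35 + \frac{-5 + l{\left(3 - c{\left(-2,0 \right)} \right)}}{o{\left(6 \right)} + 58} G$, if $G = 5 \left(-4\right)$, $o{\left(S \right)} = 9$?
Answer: $\frac{2425}{67} \approx 36.194$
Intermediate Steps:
$l{\left(t \right)} = 1$
$G = -20$
$35 + \frac{-5 + l{\left(3 - c{\left(-2,0 \right)} \right)}}{o{\left(6 \right)} + 58} G = 35 + \frac{-5 + 1}{9 + 58} \left(-20\right) = 35 + - \frac{4}{67} \left(-20\right) = 35 + \left(-4\right) \frac{1}{67} \left(-20\right) = 35 - - \frac{80}{67} = 35 + \frac{80}{67} = \frac{2425}{67}$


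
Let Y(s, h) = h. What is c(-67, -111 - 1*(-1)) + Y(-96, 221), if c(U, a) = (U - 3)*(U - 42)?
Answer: 7851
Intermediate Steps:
c(U, a) = (-42 + U)*(-3 + U) (c(U, a) = (-3 + U)*(-42 + U) = (-42 + U)*(-3 + U))
c(-67, -111 - 1*(-1)) + Y(-96, 221) = (126 + (-67)² - 45*(-67)) + 221 = (126 + 4489 + 3015) + 221 = 7630 + 221 = 7851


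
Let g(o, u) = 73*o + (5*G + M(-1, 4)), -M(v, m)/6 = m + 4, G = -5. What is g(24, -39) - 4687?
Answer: -3008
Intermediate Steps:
M(v, m) = -24 - 6*m (M(v, m) = -6*(m + 4) = -6*(4 + m) = -24 - 6*m)
g(o, u) = -73 + 73*o (g(o, u) = 73*o + (5*(-5) + (-24 - 6*4)) = 73*o + (-25 + (-24 - 24)) = 73*o + (-25 - 48) = 73*o - 73 = -73 + 73*o)
g(24, -39) - 4687 = (-73 + 73*24) - 4687 = (-73 + 1752) - 4687 = 1679 - 4687 = -3008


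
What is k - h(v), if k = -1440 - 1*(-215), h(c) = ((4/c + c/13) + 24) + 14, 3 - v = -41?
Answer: -181106/143 ≈ -1266.5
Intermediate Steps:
v = 44 (v = 3 - 1*(-41) = 3 + 41 = 44)
h(c) = 38 + 4/c + c/13 (h(c) = ((4/c + c*(1/13)) + 24) + 14 = ((4/c + c/13) + 24) + 14 = (24 + 4/c + c/13) + 14 = 38 + 4/c + c/13)
k = -1225 (k = -1440 + 215 = -1225)
k - h(v) = -1225 - (38 + 4/44 + (1/13)*44) = -1225 - (38 + 4*(1/44) + 44/13) = -1225 - (38 + 1/11 + 44/13) = -1225 - 1*5931/143 = -1225 - 5931/143 = -181106/143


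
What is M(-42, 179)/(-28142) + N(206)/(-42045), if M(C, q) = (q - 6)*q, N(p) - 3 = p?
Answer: -1307889193/1183230390 ≈ -1.1054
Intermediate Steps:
N(p) = 3 + p
M(C, q) = q*(-6 + q) (M(C, q) = (-6 + q)*q = q*(-6 + q))
M(-42, 179)/(-28142) + N(206)/(-42045) = (179*(-6 + 179))/(-28142) + (3 + 206)/(-42045) = (179*173)*(-1/28142) + 209*(-1/42045) = 30967*(-1/28142) - 209/42045 = -30967/28142 - 209/42045 = -1307889193/1183230390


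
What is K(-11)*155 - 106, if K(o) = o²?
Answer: 18649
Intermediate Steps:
K(-11)*155 - 106 = (-11)²*155 - 106 = 121*155 - 106 = 18755 - 106 = 18649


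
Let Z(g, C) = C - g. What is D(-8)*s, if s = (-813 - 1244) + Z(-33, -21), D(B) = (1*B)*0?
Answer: 0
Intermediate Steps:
D(B) = 0 (D(B) = B*0 = 0)
s = -2045 (s = (-813 - 1244) + (-21 - 1*(-33)) = -2057 + (-21 + 33) = -2057 + 12 = -2045)
D(-8)*s = 0*(-2045) = 0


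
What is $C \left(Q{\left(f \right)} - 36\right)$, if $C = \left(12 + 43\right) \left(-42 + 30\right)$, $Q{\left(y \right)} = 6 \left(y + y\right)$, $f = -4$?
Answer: $55440$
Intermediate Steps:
$Q{\left(y \right)} = 12 y$ ($Q{\left(y \right)} = 6 \cdot 2 y = 12 y$)
$C = -660$ ($C = 55 \left(-12\right) = -660$)
$C \left(Q{\left(f \right)} - 36\right) = - 660 \left(12 \left(-4\right) - 36\right) = - 660 \left(-48 - 36\right) = \left(-660\right) \left(-84\right) = 55440$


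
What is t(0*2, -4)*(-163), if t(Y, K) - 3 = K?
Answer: 163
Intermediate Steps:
t(Y, K) = 3 + K
t(0*2, -4)*(-163) = (3 - 4)*(-163) = -1*(-163) = 163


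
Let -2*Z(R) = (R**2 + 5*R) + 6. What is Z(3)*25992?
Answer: -389880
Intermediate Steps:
Z(R) = -3 - 5*R/2 - R**2/2 (Z(R) = -((R**2 + 5*R) + 6)/2 = -(6 + R**2 + 5*R)/2 = -3 - 5*R/2 - R**2/2)
Z(3)*25992 = (-3 - 5/2*3 - 1/2*3**2)*25992 = (-3 - 15/2 - 1/2*9)*25992 = (-3 - 15/2 - 9/2)*25992 = -15*25992 = -389880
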